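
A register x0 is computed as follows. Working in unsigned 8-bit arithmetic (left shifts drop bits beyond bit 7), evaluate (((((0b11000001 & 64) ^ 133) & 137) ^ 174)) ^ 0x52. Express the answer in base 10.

125

0b11000001 = 11000001
64 = 01000000
→ & → 01000000 = 64
133 = 10000101
→ ^ → 11000101 = 197
137 = 10001001
→ & → 10000001 = 129
174 = 10101110
→ ^ → 00101111 = 47
0x52 = 01010010
→ ^ → 01111101 = 125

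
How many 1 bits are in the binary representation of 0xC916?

7

0xC916 = 1100100100010110
Count the 1s: 1 + 1 + 1 + 1 + 1 + 1 + 1 = 7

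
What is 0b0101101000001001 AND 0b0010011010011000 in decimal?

a = 101101000001001
b = 010011010011000
AND → 000001000001000 = 520

520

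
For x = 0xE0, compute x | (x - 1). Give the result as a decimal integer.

255

x = 11100000 = 224
x - 1 = 11011111
OR    = 11111111 = 255
(x | (x - 1) sets all bits below the lowest set bit.)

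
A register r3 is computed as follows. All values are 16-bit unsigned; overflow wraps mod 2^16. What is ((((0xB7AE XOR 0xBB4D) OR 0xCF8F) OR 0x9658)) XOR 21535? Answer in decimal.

0xB7AE = 1011011110101110
0xBB4D = 1011101101001101
→ XOR → 0000110011100011 = 3299
0xCF8F = 1100111110001111
→ OR → 1100111111101111 = 53231
0x9658 = 1001011001011000
→ OR → 1101111111111111 = 57343
21535 = 0101010000011111
→ XOR → 1000101111100000 = 35808

35808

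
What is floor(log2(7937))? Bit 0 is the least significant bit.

12

7937 = 1111100000001
The topmost 1 is at position 12 (since 2^12 = 4096 ≤ 7937 < 8192).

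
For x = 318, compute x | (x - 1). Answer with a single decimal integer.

319

x = 100111110 = 318
x - 1 = 100111101
OR    = 100111111 = 319
(x | (x - 1) sets all bits below the lowest set bit.)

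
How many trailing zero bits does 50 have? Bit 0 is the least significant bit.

50 = 110010
Trailing zeros: 1, so the lowest set bit is bit 1 (value 2).

1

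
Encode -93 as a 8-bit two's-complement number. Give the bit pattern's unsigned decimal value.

163

93 in 8 bits: 01011101
Invert: 10100010
Add 1:  10100011 = 163
(Check: 2^8 - 93 = 256 - 93 = 163.)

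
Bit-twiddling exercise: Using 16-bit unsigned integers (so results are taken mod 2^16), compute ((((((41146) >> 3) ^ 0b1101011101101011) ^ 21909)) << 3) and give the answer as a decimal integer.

46920

41146 = 1010000010111010
→ >> 3 → 0001010000010111 = 5143
0b1101011101101011 = 1101011101101011
→ ^ → 1100001101111100 = 50044
21909 = 0101010110010101
→ ^ → 1001011011101001 = 38633
→ << 3 (mod 2^16) → 1011011101001000 = 46920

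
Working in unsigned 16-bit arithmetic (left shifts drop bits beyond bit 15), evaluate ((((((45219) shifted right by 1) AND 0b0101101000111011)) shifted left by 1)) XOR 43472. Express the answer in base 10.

45219 = 1011000010100011
→ shifted right by 1 → 0101100001010001 = 22609
0b0101101000111011 = 0101101000111011
→ AND → 0101100000010001 = 22545
→ shifted left by 1 (mod 2^16) → 1011000000100010 = 45090
43472 = 1010100111010000
→ XOR → 0001100111110010 = 6642

6642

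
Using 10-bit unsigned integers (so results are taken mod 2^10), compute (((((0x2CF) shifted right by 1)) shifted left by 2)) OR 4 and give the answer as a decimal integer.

0x2CF = 1011001111
→ shifted right by 1 → 0101100111 = 359
→ shifted left by 2 (mod 2^10) → 0110011100 = 412
4 = 0000000100
→ OR → 0110011100 = 412

412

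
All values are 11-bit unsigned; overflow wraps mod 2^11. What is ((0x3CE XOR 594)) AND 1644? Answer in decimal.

12

0x3CE = 01111001110
594 = 01001010010
→ XOR → 00110011100 = 412
1644 = 11001101100
→ AND → 00000001100 = 12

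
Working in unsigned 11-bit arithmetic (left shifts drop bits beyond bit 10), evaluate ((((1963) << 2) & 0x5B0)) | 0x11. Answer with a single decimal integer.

1963 = 11110101011
→ << 2 (mod 2^11) → 11010101100 = 1708
0x5B0 = 10110110000
→ & → 10010100000 = 1184
0x11 = 00000010001
→ | → 10010110001 = 1201

1201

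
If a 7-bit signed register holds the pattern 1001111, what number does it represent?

-49

pattern = 1001111 (MSB is 1 ⇒ negative)
Invert: 0110000, add 1 → 0110001 = 49, so the value is -49.
(Equivalently: 79 - 2^7 = 79 - 128 = -49.)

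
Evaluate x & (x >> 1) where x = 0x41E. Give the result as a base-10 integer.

x = 10000011110 = 1054
x>>1 = 01000001111
AND  = 00000001110 = 14
(x & (x >> 1) has a 1 wherever x has two consecutive 1 bits.)

14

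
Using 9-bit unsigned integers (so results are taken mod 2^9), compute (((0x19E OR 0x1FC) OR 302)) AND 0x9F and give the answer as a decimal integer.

0x19E = 110011110
0x1FC = 111111100
→ OR → 111111110 = 510
302 = 100101110
→ OR → 111111110 = 510
0x9F = 010011111
→ AND → 010011110 = 158

158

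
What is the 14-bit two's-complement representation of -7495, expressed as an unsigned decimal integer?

7495 in 14 bits: 01110101000111
Invert: 10001010111000
Add 1:  10001010111001 = 8889
(Check: 2^14 - 7495 = 16384 - 7495 = 8889.)

8889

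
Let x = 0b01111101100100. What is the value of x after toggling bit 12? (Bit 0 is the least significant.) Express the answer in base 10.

3940

x = 01111101100100
bit 12 is currently 1; toggle it via x ^ (1 << 12) = x ^ 4096
→ 00111101100100 = 3940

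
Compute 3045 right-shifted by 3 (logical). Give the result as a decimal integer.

380

3045 = 101111100101
shift right by 3 → 000101111100 = 380
(equivalently, floor(3045 / 8))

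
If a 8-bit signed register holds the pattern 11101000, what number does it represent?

pattern = 11101000 (MSB is 1 ⇒ negative)
Invert: 00010111, add 1 → 00011000 = 24, so the value is -24.
(Equivalently: 232 - 2^8 = 232 - 256 = -24.)

-24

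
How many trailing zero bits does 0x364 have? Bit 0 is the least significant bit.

0x364 = 1101100100
Trailing zeros: 2, so the lowest set bit is bit 2 (value 4).

2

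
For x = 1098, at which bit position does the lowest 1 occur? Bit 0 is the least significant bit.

1

1098 = 10001001010
Trailing zeros: 1, so the lowest set bit is bit 1 (value 2).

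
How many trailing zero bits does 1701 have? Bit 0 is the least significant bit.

0

1701 = 11010100101
Trailing zeros: 0, so the lowest set bit is bit 0 (value 1).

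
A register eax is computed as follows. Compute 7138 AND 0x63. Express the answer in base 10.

98

7138 = 1101111100010
0x63 = 0000001100011
AND → 0000001100010 = 98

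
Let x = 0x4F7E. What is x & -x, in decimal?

2

x = 100111101111110 = 20350
-x (two's complement) = …011000010000010
AND   = 000000000000010 = 2
(x & -x isolates the lowest set bit of x.)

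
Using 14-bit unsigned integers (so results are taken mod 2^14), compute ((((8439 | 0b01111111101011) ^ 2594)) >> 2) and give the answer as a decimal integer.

8439 = 10000011110111
0b01111111101011 = 01111111101011
→ | → 11111111111111 = 16383
2594 = 00101000100010
→ ^ → 11010111011101 = 13789
→ >> 2 → 00110101110111 = 3447

3447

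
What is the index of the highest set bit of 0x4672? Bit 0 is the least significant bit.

14

0x4672 = 100011001110010
The topmost 1 is at position 14 (since 2^14 = 16384 ≤ 18034 < 32768).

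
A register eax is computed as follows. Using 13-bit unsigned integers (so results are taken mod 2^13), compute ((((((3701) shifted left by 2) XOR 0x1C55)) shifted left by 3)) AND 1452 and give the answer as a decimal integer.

3701 = 0111001110101
→ shifted left by 2 (mod 2^13) → 1100111010100 = 6612
0x1C55 = 1110001010101
→ XOR → 0010110000001 = 1409
→ shifted left by 3 (mod 2^13) → 0110000001000 = 3080
1452 = 0010110101100
→ AND → 0010000001000 = 1032

1032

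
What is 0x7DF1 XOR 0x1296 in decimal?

28519

0x7DF1 = 111110111110001
0x1296 = 001001010010110
XOR → 110111101100111 = 28519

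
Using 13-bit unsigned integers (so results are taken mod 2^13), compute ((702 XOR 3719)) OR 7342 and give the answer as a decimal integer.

7359

702 = 0001010111110
3719 = 0111010000111
→ XOR → 0110000111001 = 3129
7342 = 1110010101110
→ OR → 1110010111111 = 7359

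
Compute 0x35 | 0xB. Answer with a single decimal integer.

0x35 = 110101
0xB = 001011
 OR → 111111 = 63

63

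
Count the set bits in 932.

932 = 1110100100
Count the 1s: 1 + 1 + 1 + 1 + 1 = 5

5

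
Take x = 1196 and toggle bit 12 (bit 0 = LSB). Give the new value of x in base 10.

x = 00010010101100
bit 12 is currently 0; toggle it via x ^ (1 << 12) = x ^ 4096
→ 01010010101100 = 5292

5292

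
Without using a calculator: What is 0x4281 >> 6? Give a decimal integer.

266

0x4281 = 100001010000001
shift right by 6 → 000000100001010 = 266
(equivalently, floor(17025 / 64))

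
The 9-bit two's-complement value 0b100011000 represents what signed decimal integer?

pattern = 100011000 (MSB is 1 ⇒ negative)
Invert: 011100111, add 1 → 011101000 = 232, so the value is -232.
(Equivalently: 280 - 2^9 = 280 - 512 = -232.)

-232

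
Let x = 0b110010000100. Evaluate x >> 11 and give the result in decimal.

x = 110010000100
shift right by 11 → 000000000001 = 1
(equivalently, floor(3204 / 2048))

1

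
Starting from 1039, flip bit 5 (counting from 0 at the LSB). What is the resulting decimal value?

x = 010000001111
bit 5 is currently 0; toggle it via x ^ (1 << 5) = x ^ 32
→ 010000101111 = 1071

1071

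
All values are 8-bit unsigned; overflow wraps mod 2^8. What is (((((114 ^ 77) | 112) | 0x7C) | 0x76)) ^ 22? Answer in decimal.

105

114 = 01110010
77 = 01001101
→ ^ → 00111111 = 63
112 = 01110000
→ | → 01111111 = 127
0x7C = 01111100
→ | → 01111111 = 127
0x76 = 01110110
→ | → 01111111 = 127
22 = 00010110
→ ^ → 01101001 = 105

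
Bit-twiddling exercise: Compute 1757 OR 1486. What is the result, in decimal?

1757 = 11011011101
1486 = 10111001110
 OR → 11111011111 = 2015

2015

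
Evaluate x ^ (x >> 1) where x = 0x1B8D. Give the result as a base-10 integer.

x = 1101110001101 = 7053
x>>1 = 0110111000110
XOR  = 1011001001011 = 5707
(x ^ (x >> 1) gives the standard binary-reflected Gray code of x.)

5707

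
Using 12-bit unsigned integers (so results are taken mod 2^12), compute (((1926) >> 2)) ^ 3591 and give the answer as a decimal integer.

1926 = 011110000110
→ >> 2 → 000111100001 = 481
3591 = 111000000111
→ ^ → 111111100110 = 4070

4070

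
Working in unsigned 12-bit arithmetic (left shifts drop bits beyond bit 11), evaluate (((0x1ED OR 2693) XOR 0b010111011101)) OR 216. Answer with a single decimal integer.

0x1ED = 000111101101
2693 = 101010000101
→ OR → 101111101101 = 3053
0b010111011101 = 010111011101
→ XOR → 111000110000 = 3632
216 = 000011011000
→ OR → 111011111000 = 3832

3832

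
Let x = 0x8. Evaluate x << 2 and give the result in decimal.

32

0x8 = 001000
shift left by 2 → 100000 = 32
(equivalently, 8 × 2^2 = 8 × 4)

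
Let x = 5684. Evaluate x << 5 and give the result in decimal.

181888

5684 = 000001011000110100
shift left by 5 → 101100011010000000 = 181888
(equivalently, 5684 × 2^5 = 5684 × 32)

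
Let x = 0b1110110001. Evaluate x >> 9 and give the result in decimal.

x = 1110110001
shift right by 9 → 0000000001 = 1
(equivalently, floor(945 / 512))

1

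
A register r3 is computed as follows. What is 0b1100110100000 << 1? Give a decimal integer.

13120

x = 01100110100000
shift left by 1 → 11001101000000 = 13120
(equivalently, 6560 × 2^1 = 6560 × 2)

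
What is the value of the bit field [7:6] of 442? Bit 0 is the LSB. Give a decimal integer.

2

v = 000110111010
Shift right by 6: 000110
Mask low 2 bits: 10 = 2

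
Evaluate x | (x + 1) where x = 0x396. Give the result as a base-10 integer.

919

x = 1110010110 = 918
x + 1 = 1110010111
OR    = 1110010111 = 919
(x | (x + 1) sets the lowest cleared bit.)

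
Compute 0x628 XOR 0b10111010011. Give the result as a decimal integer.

0x628 = 11000101000
b = 10111010011
XOR → 01111111011 = 1019

1019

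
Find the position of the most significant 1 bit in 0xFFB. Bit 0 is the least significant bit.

11

0xFFB = 111111111011
The topmost 1 is at position 11 (since 2^11 = 2048 ≤ 4091 < 4096).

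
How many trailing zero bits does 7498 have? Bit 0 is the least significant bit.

1

7498 = 1110101001010
Trailing zeros: 1, so the lowest set bit is bit 1 (value 2).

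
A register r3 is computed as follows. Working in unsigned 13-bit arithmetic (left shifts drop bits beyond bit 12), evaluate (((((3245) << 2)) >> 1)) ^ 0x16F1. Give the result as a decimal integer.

3245 = 0110010101101
→ << 2 (mod 2^13) → 1001010110100 = 4788
→ >> 1 → 0100101011010 = 2394
0x16F1 = 1011011110001
→ ^ → 1111110101011 = 8107

8107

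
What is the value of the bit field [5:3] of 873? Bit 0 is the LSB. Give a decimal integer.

5

v = 1101101001
Shift right by 3: 1101101
Mask low 3 bits: 101 = 5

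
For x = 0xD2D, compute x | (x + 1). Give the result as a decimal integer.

3375

x = 110100101101 = 3373
x + 1 = 110100101110
OR    = 110100101111 = 3375
(x | (x + 1) sets the lowest cleared bit.)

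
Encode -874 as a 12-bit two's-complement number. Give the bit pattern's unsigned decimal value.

874 in 12 bits: 001101101010
Invert: 110010010101
Add 1:  110010010110 = 3222
(Check: 2^12 - 874 = 4096 - 874 = 3222.)

3222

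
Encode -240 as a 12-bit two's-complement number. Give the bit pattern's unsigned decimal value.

3856

240 in 12 bits: 000011110000
Invert: 111100001111
Add 1:  111100010000 = 3856
(Check: 2^12 - 240 = 4096 - 240 = 3856.)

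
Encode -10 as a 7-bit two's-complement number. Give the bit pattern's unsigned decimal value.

118

10 in 7 bits: 0001010
Invert: 1110101
Add 1:  1110110 = 118
(Check: 2^7 - 10 = 128 - 10 = 118.)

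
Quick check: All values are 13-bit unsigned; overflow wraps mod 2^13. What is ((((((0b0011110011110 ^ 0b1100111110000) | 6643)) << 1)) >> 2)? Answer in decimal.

2047

0b0011110011110 = 0011110011110
0b1100111110000 = 1100111110000
→ ^ → 1111001101110 = 7790
6643 = 1100111110011
→ | → 1111111111111 = 8191
→ << 1 (mod 2^13) → 1111111111110 = 8190
→ >> 2 → 0011111111111 = 2047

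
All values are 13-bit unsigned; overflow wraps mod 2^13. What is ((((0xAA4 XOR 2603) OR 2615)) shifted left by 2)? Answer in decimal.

2812

0xAA4 = 0101010100100
2603 = 0101000101011
→ XOR → 0000010001111 = 143
2615 = 0101000110111
→ OR → 0101010111111 = 2751
→ shifted left by 2 (mod 2^13) → 0101011111100 = 2812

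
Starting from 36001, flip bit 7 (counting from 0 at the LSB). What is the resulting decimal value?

35873

x = 1000110010100001
bit 7 is currently 1; toggle it via x ^ (1 << 7) = x ^ 128
→ 1000110000100001 = 35873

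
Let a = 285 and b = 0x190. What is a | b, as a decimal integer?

413

285 = 100011101
0x190 = 110010000
 OR → 110011101 = 413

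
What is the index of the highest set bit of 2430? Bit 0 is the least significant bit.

11

2430 = 100101111110
The topmost 1 is at position 11 (since 2^11 = 2048 ≤ 2430 < 4096).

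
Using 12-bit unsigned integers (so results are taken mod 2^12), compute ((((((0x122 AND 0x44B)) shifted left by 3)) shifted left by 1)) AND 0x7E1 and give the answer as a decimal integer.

32

0x122 = 000100100010
0x44B = 010001001011
→ AND → 000000000010 = 2
→ shifted left by 3 (mod 2^12) → 000000010000 = 16
→ shifted left by 1 (mod 2^12) → 000000100000 = 32
0x7E1 = 011111100001
→ AND → 000000100000 = 32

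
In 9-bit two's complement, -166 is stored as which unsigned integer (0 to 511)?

166 in 9 bits: 010100110
Invert: 101011001
Add 1:  101011010 = 346
(Check: 2^9 - 166 = 512 - 166 = 346.)

346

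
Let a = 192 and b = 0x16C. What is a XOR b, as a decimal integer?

428

192 = 011000000
0x16C = 101101100
XOR → 110101100 = 428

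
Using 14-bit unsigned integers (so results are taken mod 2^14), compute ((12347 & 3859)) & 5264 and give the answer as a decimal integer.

16

12347 = 11000000111011
3859 = 00111100010011
→ & → 00000000010011 = 19
5264 = 01010010010000
→ & → 00000000010000 = 16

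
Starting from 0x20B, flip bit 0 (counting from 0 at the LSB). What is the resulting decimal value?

x = 0001000001011
bit 0 is currently 1; toggle it via x ^ (1 << 0) = x ^ 1
→ 0001000001010 = 522

522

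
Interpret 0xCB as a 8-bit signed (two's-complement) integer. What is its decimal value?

-53

pattern = 11001011 (MSB is 1 ⇒ negative)
Invert: 00110100, add 1 → 00110101 = 53, so the value is -53.
(Equivalently: 203 - 2^8 = 203 - 256 = -53.)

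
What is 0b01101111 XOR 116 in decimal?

27

a = 1101111
116 = 1110100
XOR → 0011011 = 27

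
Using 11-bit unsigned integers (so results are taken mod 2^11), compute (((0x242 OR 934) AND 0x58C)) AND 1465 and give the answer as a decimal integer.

0x242 = 01001000010
934 = 01110100110
→ OR → 01111100110 = 998
0x58C = 10110001100
→ AND → 00110000100 = 388
1465 = 10110111001
→ AND → 00110000000 = 384

384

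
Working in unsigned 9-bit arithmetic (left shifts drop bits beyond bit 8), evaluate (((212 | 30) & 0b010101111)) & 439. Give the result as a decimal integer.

212 = 011010100
30 = 000011110
→ | → 011011110 = 222
0b010101111 = 010101111
→ & → 010001110 = 142
439 = 110110111
→ & → 010000110 = 134

134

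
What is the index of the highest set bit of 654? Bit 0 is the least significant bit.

654 = 1010001110
The topmost 1 is at position 9 (since 2^9 = 512 ≤ 654 < 1024).

9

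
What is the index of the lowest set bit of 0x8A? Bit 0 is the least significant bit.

1

0x8A = 10001010
Trailing zeros: 1, so the lowest set bit is bit 1 (value 2).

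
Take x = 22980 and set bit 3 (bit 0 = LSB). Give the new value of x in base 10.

x = 101100111000100
bit 3 is currently 0; set it via x | (1 << 3) = x | 8
→ 101100111001100 = 22988

22988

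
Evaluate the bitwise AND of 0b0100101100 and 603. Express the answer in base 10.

a = 0100101100
603 = 1001011011
AND → 0000001000 = 8

8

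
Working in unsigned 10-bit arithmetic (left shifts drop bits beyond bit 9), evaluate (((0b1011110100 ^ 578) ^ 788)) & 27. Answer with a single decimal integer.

2

0b1011110100 = 1011110100
578 = 1001000010
→ ^ → 0010110110 = 182
788 = 1100010100
→ ^ → 1110100010 = 930
27 = 0000011011
→ & → 0000000010 = 2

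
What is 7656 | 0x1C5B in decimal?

7675

7656 = 1110111101000
0x1C5B = 1110001011011
 OR → 1110111111011 = 7675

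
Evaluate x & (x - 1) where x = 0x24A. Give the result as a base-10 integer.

x = 1001001010 = 586
x - 1 = 1001001001
AND   = 1001001000 = 584
(x & (x - 1) clears the lowest set bit of x.)

584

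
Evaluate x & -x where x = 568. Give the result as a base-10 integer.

x = 1000111000 = 568
-x (two's complement) = …0111001000
AND   = 0000001000 = 8
(x & -x isolates the lowest set bit of x.)

8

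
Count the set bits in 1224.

1224 = 10011001000
Count the 1s: 1 + 1 + 1 + 1 = 4

4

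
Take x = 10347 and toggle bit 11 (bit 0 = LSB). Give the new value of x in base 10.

x = 010100001101011
bit 11 is currently 1; toggle it via x ^ (1 << 11) = x ^ 2048
→ 010000001101011 = 8299

8299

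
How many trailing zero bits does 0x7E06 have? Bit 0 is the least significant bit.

1

0x7E06 = 111111000000110
Trailing zeros: 1, so the lowest set bit is bit 1 (value 2).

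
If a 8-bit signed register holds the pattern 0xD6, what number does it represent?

-42

pattern = 11010110 (MSB is 1 ⇒ negative)
Invert: 00101001, add 1 → 00101010 = 42, so the value is -42.
(Equivalently: 214 - 2^8 = 214 - 256 = -42.)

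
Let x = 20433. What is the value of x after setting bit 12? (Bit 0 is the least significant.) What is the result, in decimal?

x = 100111111010001
bit 12 is currently 0; set it via x | (1 << 12) = x | 4096
→ 101111111010001 = 24529

24529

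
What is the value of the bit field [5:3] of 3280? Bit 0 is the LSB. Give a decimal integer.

2

v = 0110011010000
Shift right by 3: 0110011010
Mask low 3 bits: 010 = 2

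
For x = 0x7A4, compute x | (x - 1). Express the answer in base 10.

x = 11110100100 = 1956
x - 1 = 11110100011
OR    = 11110100111 = 1959
(x | (x - 1) sets all bits below the lowest set bit.)

1959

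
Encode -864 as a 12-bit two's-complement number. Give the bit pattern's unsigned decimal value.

3232

864 in 12 bits: 001101100000
Invert: 110010011111
Add 1:  110010100000 = 3232
(Check: 2^12 - 864 = 4096 - 864 = 3232.)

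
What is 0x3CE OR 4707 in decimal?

5103

0x3CE = 0001111001110
4707 = 1001001100011
 OR → 1001111101111 = 5103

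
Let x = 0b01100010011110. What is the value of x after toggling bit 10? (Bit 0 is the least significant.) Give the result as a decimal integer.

x = 01100010011110
bit 10 is currently 0; toggle it via x ^ (1 << 10) = x ^ 1024
→ 01110010011110 = 7326

7326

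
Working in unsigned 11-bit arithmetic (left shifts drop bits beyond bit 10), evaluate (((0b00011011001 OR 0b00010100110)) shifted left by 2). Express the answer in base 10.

0b00011011001 = 00011011001
0b00010100110 = 00010100110
→ OR → 00011111111 = 255
→ shifted left by 2 (mod 2^11) → 01111111100 = 1020

1020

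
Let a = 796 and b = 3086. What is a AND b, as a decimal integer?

12

796 = 001100011100
3086 = 110000001110
AND → 000000001100 = 12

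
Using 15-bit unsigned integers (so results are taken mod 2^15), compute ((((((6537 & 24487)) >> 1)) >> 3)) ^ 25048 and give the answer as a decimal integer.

6537 = 001100110001001
24487 = 101111110100111
→ & → 001100110000001 = 6529
→ >> 1 → 000110011000000 = 3264
→ >> 3 → 000000110011000 = 408
25048 = 110000111011000
→ ^ → 110000001000000 = 24640

24640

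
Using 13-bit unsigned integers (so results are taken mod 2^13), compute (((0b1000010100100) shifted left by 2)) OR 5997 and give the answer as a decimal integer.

6141

0b1000010100100 = 1000010100100
→ shifted left by 2 (mod 2^13) → 0001010010000 = 656
5997 = 1011101101101
→ OR → 1011111111101 = 6141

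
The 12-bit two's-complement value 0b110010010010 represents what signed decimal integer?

pattern = 110010010010 (MSB is 1 ⇒ negative)
Invert: 001101101101, add 1 → 001101101110 = 878, so the value is -878.
(Equivalently: 3218 - 2^12 = 3218 - 4096 = -878.)

-878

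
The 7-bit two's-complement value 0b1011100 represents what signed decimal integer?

-36

pattern = 1011100 (MSB is 1 ⇒ negative)
Invert: 0100011, add 1 → 0100100 = 36, so the value is -36.
(Equivalently: 92 - 2^7 = 92 - 128 = -36.)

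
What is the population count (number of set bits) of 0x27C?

0x27C = 1001111100
Count the 1s: 1 + 1 + 1 + 1 + 1 + 1 = 6

6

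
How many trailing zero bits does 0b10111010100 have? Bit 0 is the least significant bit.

0b10111010100 = 10111010100
Trailing zeros: 2, so the lowest set bit is bit 2 (value 4).

2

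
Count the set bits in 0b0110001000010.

4

n = 110001000010
Count the 1s: 1 + 1 + 1 + 1 = 4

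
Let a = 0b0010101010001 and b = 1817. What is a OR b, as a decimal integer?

a = 10101010001
1817 = 11100011001
 OR → 11101011001 = 1881

1881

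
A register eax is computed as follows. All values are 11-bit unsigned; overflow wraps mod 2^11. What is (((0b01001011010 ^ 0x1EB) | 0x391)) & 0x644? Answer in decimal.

0b01001011010 = 01001011010
0x1EB = 00111101011
→ ^ → 01110110001 = 945
0x391 = 01110010001
→ | → 01110110001 = 945
0x644 = 11001000100
→ & → 01000000000 = 512

512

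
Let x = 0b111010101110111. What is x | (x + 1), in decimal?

x = 111010101110111 = 30071
x + 1 = 111010101111000
OR    = 111010101111111 = 30079
(x | (x + 1) sets the lowest cleared bit.)

30079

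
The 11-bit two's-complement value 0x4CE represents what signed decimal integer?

pattern = 10011001110 (MSB is 1 ⇒ negative)
Invert: 01100110001, add 1 → 01100110010 = 818, so the value is -818.
(Equivalently: 1230 - 2^11 = 1230 - 2048 = -818.)

-818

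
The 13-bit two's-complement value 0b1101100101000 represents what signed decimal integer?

-1240

pattern = 1101100101000 (MSB is 1 ⇒ negative)
Invert: 0010011010111, add 1 → 0010011011000 = 1240, so the value is -1240.
(Equivalently: 6952 - 2^13 = 6952 - 8192 = -1240.)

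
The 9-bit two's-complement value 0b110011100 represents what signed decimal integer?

pattern = 110011100 (MSB is 1 ⇒ negative)
Invert: 001100011, add 1 → 001100100 = 100, so the value is -100.
(Equivalently: 412 - 2^9 = 412 - 512 = -100.)

-100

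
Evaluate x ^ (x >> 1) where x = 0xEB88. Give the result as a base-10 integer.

40524

x = 1110101110001000 = 60296
x>>1 = 0111010111000100
XOR  = 1001111001001100 = 40524
(x ^ (x >> 1) gives the standard binary-reflected Gray code of x.)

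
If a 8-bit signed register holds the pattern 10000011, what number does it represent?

pattern = 10000011 (MSB is 1 ⇒ negative)
Invert: 01111100, add 1 → 01111101 = 125, so the value is -125.
(Equivalently: 131 - 2^8 = 131 - 256 = -125.)

-125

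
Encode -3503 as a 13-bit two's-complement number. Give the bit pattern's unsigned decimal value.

4689

3503 in 13 bits: 0110110101111
Invert: 1001001010000
Add 1:  1001001010001 = 4689
(Check: 2^13 - 3503 = 8192 - 3503 = 4689.)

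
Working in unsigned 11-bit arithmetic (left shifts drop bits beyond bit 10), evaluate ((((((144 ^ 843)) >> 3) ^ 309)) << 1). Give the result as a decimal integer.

668

144 = 00010010000
843 = 01101001011
→ ^ → 01111011011 = 987
→ >> 3 → 00001111011 = 123
309 = 00100110101
→ ^ → 00101001110 = 334
→ << 1 (mod 2^11) → 01010011100 = 668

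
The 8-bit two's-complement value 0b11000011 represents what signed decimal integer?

-61

pattern = 11000011 (MSB is 1 ⇒ negative)
Invert: 00111100, add 1 → 00111101 = 61, so the value is -61.
(Equivalently: 195 - 2^8 = 195 - 256 = -61.)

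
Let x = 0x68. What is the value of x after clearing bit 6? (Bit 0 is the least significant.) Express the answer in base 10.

x = 0001101000
bit 6 is currently 1; clear it via x & ~(1 << 6) = x & ~64
→ 0000101000 = 40

40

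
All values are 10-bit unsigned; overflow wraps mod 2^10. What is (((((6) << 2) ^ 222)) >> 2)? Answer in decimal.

49

6 = 0000000110
→ << 2 (mod 2^10) → 0000011000 = 24
222 = 0011011110
→ ^ → 0011000110 = 198
→ >> 2 → 0000110001 = 49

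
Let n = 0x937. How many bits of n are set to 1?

0x937 = 100100110111
Count the 1s: 1 + 1 + 1 + 1 + 1 + 1 + 1 = 7

7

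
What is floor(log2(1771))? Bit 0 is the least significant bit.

1771 = 11011101011
The topmost 1 is at position 10 (since 2^10 = 1024 ≤ 1771 < 2048).

10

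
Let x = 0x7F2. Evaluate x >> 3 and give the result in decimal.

0x7F2 = 11111110010
shift right by 3 → 00011111110 = 254
(equivalently, floor(2034 / 8))

254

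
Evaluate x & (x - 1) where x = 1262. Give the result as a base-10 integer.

x = 10011101110 = 1262
x - 1 = 10011101101
AND   = 10011101100 = 1260
(x & (x - 1) clears the lowest set bit of x.)

1260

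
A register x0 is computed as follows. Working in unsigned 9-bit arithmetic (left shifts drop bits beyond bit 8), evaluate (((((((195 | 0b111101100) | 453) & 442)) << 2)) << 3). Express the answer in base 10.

320

195 = 011000011
0b111101100 = 111101100
→ | → 111101111 = 495
453 = 111000101
→ | → 111101111 = 495
442 = 110111010
→ & → 110101010 = 426
→ << 2 (mod 2^9) → 010101000 = 168
→ << 3 (mod 2^9) → 101000000 = 320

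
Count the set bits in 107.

5

107 = 1101011
Count the 1s: 1 + 1 + 1 + 1 + 1 = 5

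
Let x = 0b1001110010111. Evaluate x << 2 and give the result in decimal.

x = 001001110010111
shift left by 2 → 100111001011100 = 20060
(equivalently, 5015 × 2^2 = 5015 × 4)

20060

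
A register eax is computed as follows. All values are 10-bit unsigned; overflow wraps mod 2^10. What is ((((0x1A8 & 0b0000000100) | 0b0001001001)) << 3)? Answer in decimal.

584

0x1A8 = 0110101000
0b0000000100 = 0000000100
→ & → 0000000000 = 0
0b0001001001 = 0001001001
→ | → 0001001001 = 73
→ << 3 (mod 2^10) → 1001001000 = 584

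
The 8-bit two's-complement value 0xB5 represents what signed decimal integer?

-75

pattern = 10110101 (MSB is 1 ⇒ negative)
Invert: 01001010, add 1 → 01001011 = 75, so the value is -75.
(Equivalently: 181 - 2^8 = 181 - 256 = -75.)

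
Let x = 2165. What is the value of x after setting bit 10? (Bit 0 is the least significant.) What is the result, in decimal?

x = 100001110101
bit 10 is currently 0; set it via x | (1 << 10) = x | 1024
→ 110001110101 = 3189

3189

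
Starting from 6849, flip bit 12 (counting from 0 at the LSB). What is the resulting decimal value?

2753

x = 1101011000001
bit 12 is currently 1; toggle it via x ^ (1 << 12) = x ^ 4096
→ 0101011000001 = 2753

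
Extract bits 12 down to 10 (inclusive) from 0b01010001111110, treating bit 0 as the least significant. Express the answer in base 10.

5

v = 01010001111110
Shift right by 10: 0101
Mask low 3 bits: 101 = 5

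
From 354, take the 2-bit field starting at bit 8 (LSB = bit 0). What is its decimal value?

1

v = 00101100010
Shift right by 8: 001
Mask low 2 bits: 01 = 1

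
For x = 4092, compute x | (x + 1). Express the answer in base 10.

x = 111111111100 = 4092
x + 1 = 111111111101
OR    = 111111111101 = 4093
(x | (x + 1) sets the lowest cleared bit.)

4093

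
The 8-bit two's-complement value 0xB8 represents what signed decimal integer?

pattern = 10111000 (MSB is 1 ⇒ negative)
Invert: 01000111, add 1 → 01001000 = 72, so the value is -72.
(Equivalently: 184 - 2^8 = 184 - 256 = -72.)

-72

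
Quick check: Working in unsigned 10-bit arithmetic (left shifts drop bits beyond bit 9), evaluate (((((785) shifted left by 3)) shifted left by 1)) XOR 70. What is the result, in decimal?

785 = 1100010001
→ shifted left by 3 (mod 2^10) → 0010001000 = 136
→ shifted left by 1 (mod 2^10) → 0100010000 = 272
70 = 0001000110
→ XOR → 0101010110 = 342

342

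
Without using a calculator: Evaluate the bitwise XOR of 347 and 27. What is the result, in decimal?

347 = 101011011
27 = 000011011
XOR → 101000000 = 320

320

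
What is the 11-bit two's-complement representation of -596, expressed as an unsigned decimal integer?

1452

596 in 11 bits: 01001010100
Invert: 10110101011
Add 1:  10110101100 = 1452
(Check: 2^11 - 596 = 2048 - 596 = 1452.)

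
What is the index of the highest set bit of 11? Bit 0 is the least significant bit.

3

11 = 1011
The topmost 1 is at position 3 (since 2^3 = 8 ≤ 11 < 16).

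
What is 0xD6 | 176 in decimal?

246

0xD6 = 11010110
176 = 10110000
 OR → 11110110 = 246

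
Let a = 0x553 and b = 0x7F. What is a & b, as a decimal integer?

0x553 = 10101010011
0x7F = 00001111111
AND → 00001010011 = 83

83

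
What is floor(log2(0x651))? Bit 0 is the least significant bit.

10

0x651 = 11001010001
The topmost 1 is at position 10 (since 2^10 = 1024 ≤ 1617 < 2048).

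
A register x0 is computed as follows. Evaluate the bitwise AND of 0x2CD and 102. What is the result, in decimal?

68

0x2CD = 1011001101
102 = 0001100110
AND → 0001000100 = 68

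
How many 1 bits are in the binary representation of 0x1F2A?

8

0x1F2A = 1111100101010
Count the 1s: 1 + 1 + 1 + 1 + 1 + 1 + 1 + 1 = 8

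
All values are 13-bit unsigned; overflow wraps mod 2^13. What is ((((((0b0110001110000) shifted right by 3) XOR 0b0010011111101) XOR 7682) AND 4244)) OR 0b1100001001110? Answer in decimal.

6238

0b0110001110000 = 0110001110000
→ shifted right by 3 → 0000110001110 = 398
0b0010011111101 = 0010011111101
→ XOR → 0010101110011 = 1395
7682 = 1111000000010
→ XOR → 1101101110001 = 7025
4244 = 1000010010100
→ AND → 1000000010000 = 4112
0b1100001001110 = 1100001001110
→ OR → 1100001011110 = 6238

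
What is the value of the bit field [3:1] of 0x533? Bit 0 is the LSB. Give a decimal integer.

1

v = 010100110011
Shift right by 1: 01010011001
Mask low 3 bits: 001 = 1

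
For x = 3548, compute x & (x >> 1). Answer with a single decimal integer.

1228

x = 110111011100 = 3548
x>>1 = 011011101110
AND  = 010011001100 = 1228
(x & (x >> 1) has a 1 wherever x has two consecutive 1 bits.)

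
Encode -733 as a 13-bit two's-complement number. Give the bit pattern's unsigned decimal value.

7459

733 in 13 bits: 0001011011101
Invert: 1110100100010
Add 1:  1110100100011 = 7459
(Check: 2^13 - 733 = 8192 - 733 = 7459.)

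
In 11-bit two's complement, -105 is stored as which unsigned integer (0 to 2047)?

1943

105 in 11 bits: 00001101001
Invert: 11110010110
Add 1:  11110010111 = 1943
(Check: 2^11 - 105 = 2048 - 105 = 1943.)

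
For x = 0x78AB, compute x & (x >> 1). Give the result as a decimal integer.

14337

x = 111100010101011 = 30891
x>>1 = 011110001010101
AND  = 011100000000001 = 14337
(x & (x >> 1) has a 1 wherever x has two consecutive 1 bits.)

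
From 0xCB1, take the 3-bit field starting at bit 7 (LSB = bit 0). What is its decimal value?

v = 110010110001
Shift right by 7: 11001
Mask low 3 bits: 001 = 1

1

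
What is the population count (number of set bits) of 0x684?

0x684 = 11010000100
Count the 1s: 1 + 1 + 1 + 1 = 4

4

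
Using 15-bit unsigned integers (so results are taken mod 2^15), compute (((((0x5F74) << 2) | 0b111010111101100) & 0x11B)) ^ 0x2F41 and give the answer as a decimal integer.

0x5F74 = 101111101110100
→ << 2 (mod 2^15) → 111110111010000 = 32208
0b111010111101100 = 111010111101100
→ | → 111110111111100 = 32252
0x11B = 000000100011011
→ & → 000000100011000 = 280
0x2F41 = 010111101000001
→ ^ → 010111001011001 = 11865

11865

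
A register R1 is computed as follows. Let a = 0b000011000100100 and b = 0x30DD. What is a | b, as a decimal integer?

a = 00011000100100
0x30DD = 11000011011101
 OR → 11011011111101 = 14077

14077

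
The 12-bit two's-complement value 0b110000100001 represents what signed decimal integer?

-991

pattern = 110000100001 (MSB is 1 ⇒ negative)
Invert: 001111011110, add 1 → 001111011111 = 991, so the value is -991.
(Equivalently: 3105 - 2^12 = 3105 - 4096 = -991.)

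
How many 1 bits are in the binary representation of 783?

6

783 = 1100001111
Count the 1s: 1 + 1 + 1 + 1 + 1 + 1 = 6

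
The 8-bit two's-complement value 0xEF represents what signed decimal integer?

pattern = 11101111 (MSB is 1 ⇒ negative)
Invert: 00010000, add 1 → 00010001 = 17, so the value is -17.
(Equivalently: 239 - 2^8 = 239 - 256 = -17.)

-17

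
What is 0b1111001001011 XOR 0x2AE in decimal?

a = 1111001001011
0x2AE = 0001010101110
XOR → 1110011100101 = 7397

7397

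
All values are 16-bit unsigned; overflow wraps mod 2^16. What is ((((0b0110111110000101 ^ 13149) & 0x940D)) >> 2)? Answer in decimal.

0b0110111110000101 = 0110111110000101
13149 = 0011001101011101
→ ^ → 0101110011011000 = 23768
0x940D = 1001010000001101
→ & → 0001010000001000 = 5128
→ >> 2 → 0000010100000010 = 1282

1282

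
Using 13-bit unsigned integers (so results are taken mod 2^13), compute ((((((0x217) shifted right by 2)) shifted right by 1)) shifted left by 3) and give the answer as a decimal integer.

528

0x217 = 0001000010111
→ shifted right by 2 → 0000010000101 = 133
→ shifted right by 1 → 0000001000010 = 66
→ shifted left by 3 (mod 2^13) → 0001000010000 = 528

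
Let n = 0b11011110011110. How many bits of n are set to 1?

10

n = 11011110011110
Count the 1s: 1 + 1 + 1 + 1 + 1 + 1 + 1 + 1 + 1 + 1 = 10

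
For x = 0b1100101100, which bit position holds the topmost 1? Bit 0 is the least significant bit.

0b1100101100 = 1100101100
The topmost 1 is at position 9 (since 2^9 = 512 ≤ 812 < 1024).

9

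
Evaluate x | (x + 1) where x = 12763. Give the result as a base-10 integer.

x = 11000111011011 = 12763
x + 1 = 11000111011100
OR    = 11000111011111 = 12767
(x | (x + 1) sets the lowest cleared bit.)

12767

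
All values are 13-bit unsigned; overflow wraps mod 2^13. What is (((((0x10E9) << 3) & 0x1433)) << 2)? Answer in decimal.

0x10E9 = 1000011101001
→ << 3 (mod 2^13) → 0011101001000 = 1864
0x1433 = 1010000110011
→ & → 0010000000000 = 1024
→ << 2 (mod 2^13) → 1000000000000 = 4096

4096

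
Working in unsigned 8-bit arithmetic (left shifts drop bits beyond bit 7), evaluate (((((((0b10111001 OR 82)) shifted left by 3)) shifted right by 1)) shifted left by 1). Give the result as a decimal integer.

216

0b10111001 = 10111001
82 = 01010010
→ OR → 11111011 = 251
→ shifted left by 3 (mod 2^8) → 11011000 = 216
→ shifted right by 1 → 01101100 = 108
→ shifted left by 1 (mod 2^8) → 11011000 = 216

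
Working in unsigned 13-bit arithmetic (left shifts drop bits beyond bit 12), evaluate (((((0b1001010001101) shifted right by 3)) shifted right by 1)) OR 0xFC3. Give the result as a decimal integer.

0b1001010001101 = 1001010001101
→ shifted right by 3 → 0001001010001 = 593
→ shifted right by 1 → 0000100101000 = 296
0xFC3 = 0111111000011
→ OR → 0111111101011 = 4075

4075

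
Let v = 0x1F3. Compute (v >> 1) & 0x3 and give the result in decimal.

v = 111110011
Shift right by 1: 11111001
Mask low 2 bits: 01 = 1

1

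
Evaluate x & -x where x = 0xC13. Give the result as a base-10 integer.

x = 110000010011 = 3091
-x (two's complement) = …001111101101
AND   = 000000000001 = 1
(x & -x isolates the lowest set bit of x.)

1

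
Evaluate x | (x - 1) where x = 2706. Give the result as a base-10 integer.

2707

x = 101010010010 = 2706
x - 1 = 101010010001
OR    = 101010010011 = 2707
(x | (x - 1) sets all bits below the lowest set bit.)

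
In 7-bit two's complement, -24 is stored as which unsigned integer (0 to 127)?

24 in 7 bits: 0011000
Invert: 1100111
Add 1:  1101000 = 104
(Check: 2^7 - 24 = 128 - 24 = 104.)

104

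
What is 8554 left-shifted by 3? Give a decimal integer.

68432

8554 = 00010000101101010
shift left by 3 → 10000101101010000 = 68432
(equivalently, 8554 × 2^3 = 8554 × 8)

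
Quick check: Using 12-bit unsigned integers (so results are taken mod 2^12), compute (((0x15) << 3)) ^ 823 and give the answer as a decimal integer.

0x15 = 000000010101
→ << 3 (mod 2^12) → 000010101000 = 168
823 = 001100110111
→ ^ → 001110011111 = 927

927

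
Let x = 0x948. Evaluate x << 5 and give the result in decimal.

76032

0x948 = 00000100101001000
shift left by 5 → 10010100100000000 = 76032
(equivalently, 2376 × 2^5 = 2376 × 32)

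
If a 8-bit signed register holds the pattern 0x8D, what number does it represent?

pattern = 10001101 (MSB is 1 ⇒ negative)
Invert: 01110010, add 1 → 01110011 = 115, so the value is -115.
(Equivalently: 141 - 2^8 = 141 - 256 = -115.)

-115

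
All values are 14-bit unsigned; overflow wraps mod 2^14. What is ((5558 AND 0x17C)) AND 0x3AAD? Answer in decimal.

5558 = 01010110110110
0x17C = 00000101111100
→ AND → 00000100110100 = 308
0x3AAD = 11101010101101
→ AND → 00000000100100 = 36

36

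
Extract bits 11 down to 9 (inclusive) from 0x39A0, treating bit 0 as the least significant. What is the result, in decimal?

4

v = 11100110100000
Shift right by 9: 11100
Mask low 3 bits: 100 = 4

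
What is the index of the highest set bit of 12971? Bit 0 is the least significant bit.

13

12971 = 11001010101011
The topmost 1 is at position 13 (since 2^13 = 8192 ≤ 12971 < 16384).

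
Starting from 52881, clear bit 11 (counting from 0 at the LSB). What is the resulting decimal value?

50833

x = 1100111010010001
bit 11 is currently 1; clear it via x & ~(1 << 11) = x & ~2048
→ 1100011010010001 = 50833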